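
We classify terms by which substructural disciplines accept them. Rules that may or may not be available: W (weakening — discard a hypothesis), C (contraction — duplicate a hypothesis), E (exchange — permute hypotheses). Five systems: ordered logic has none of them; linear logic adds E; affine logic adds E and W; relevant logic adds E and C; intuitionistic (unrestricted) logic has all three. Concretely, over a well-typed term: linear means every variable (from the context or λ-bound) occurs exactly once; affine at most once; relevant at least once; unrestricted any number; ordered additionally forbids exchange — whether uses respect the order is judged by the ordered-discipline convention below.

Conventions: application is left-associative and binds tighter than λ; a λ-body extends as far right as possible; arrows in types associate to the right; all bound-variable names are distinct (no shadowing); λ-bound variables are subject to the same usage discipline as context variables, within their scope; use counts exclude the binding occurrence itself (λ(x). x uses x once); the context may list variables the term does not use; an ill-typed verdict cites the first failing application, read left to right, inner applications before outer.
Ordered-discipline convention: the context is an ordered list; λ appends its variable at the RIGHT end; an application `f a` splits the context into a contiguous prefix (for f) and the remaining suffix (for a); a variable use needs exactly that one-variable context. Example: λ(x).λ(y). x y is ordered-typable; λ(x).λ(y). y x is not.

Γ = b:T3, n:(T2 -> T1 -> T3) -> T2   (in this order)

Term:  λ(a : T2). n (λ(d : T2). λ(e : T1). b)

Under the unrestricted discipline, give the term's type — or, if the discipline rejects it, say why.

term : T2 -> T2
variable uses: b ×1; n ×1; a (λ-bound) ×0; d (λ-bound) ×0; e (λ-bound) ×0
left-to-right use order: n, b
typing: well-typed at T2 -> T2
summary: ordered ✗ · linear ✗ · affine ✓ · relevant ✗ · unrestricted ✓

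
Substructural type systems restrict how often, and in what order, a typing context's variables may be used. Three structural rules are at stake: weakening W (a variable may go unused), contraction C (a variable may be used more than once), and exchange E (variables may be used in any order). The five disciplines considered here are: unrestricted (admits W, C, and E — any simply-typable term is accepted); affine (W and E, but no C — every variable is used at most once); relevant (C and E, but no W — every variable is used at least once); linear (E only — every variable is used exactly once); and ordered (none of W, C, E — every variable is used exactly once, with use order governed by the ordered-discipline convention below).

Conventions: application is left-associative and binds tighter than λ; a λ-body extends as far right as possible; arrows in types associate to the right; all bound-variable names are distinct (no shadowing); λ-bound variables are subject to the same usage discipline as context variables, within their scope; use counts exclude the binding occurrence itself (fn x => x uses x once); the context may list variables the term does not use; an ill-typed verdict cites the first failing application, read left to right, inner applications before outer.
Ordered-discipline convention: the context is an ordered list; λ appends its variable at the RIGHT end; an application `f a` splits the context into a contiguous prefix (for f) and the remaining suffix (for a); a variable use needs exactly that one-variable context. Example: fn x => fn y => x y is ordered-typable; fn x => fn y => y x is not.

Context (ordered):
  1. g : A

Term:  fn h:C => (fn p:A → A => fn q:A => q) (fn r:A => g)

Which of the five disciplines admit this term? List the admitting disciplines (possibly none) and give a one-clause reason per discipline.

admitted by: affine, unrestricted
counts: g: 1, h (bound): 0, p (bound): 0, q (bound): 1, r (bound): 0
order of uses: q, g
typing: ✓ — C → A → A
ordered: ✗, h, p, r never used (weakening)
linear: ✗, h, p, r never used (weakening)
affine: ✓, no duplicate uses among g, h, p, q, r
relevant: ✗, h, p, r never used (weakening)
unrestricted: ✓, simply typable at C → A → A; W, C, E all held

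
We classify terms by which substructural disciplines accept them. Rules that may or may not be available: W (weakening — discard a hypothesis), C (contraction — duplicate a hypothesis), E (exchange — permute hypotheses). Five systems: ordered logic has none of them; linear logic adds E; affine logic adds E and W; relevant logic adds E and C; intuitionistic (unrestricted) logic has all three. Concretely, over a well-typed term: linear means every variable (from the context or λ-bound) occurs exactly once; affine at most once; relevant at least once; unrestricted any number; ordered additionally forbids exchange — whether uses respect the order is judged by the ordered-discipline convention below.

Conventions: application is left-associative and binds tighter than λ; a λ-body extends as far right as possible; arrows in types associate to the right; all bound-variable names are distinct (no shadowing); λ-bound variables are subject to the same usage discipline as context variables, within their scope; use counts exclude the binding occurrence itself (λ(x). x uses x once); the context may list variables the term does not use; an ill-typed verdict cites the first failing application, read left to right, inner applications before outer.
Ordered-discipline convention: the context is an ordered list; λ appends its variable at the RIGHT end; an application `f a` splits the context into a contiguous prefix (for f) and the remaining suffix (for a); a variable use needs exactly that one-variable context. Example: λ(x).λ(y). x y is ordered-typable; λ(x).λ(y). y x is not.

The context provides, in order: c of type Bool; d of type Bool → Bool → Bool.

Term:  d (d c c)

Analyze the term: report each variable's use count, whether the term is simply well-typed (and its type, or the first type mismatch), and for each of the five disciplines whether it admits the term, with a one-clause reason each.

usage: c=2; d=2
order of uses: d, d, c, c
typing: well-typed at Bool → Bool
ordered: ✗ — c ×2, d ×2 used more than once (contraction)
linear: ✗ — c ×2, d ×2 used more than once (contraction)
affine: ✗ — c ×2, d ×2 used more than once (contraction)
relevant: ✓ — c, d: all used, weakening unneeded
unrestricted: ✓ — type-checks (Bool → Bool) and nothing is barred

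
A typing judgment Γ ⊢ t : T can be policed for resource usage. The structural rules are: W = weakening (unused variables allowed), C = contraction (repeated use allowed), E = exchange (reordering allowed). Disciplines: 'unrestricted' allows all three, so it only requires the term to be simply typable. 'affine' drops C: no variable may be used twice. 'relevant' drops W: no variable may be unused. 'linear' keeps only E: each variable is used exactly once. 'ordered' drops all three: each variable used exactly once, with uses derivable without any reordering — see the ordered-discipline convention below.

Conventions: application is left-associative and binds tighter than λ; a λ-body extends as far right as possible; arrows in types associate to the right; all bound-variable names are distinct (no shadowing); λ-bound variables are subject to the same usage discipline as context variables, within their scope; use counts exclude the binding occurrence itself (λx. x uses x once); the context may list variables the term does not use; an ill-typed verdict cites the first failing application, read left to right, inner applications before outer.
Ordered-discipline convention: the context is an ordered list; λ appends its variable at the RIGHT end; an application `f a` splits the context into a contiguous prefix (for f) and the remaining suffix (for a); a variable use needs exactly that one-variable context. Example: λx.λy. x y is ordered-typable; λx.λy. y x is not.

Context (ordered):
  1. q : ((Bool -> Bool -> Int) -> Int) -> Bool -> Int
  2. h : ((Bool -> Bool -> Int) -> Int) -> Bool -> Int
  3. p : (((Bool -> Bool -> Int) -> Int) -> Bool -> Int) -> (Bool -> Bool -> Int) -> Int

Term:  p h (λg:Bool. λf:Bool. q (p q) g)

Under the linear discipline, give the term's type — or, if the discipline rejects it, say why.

not well-typed under linear — q ×2, p ×2 used more than once (contraction); f left unused
variable uses: q=2; h=1; p=2; g [bound]=1; f [bound]=0
use order (left to right): p, h, q, p, q, g
typing: well-typed at Int
per-discipline verdicts: ordered ✗; linear ✗; affine ✗; relevant ✗; unrestricted ✓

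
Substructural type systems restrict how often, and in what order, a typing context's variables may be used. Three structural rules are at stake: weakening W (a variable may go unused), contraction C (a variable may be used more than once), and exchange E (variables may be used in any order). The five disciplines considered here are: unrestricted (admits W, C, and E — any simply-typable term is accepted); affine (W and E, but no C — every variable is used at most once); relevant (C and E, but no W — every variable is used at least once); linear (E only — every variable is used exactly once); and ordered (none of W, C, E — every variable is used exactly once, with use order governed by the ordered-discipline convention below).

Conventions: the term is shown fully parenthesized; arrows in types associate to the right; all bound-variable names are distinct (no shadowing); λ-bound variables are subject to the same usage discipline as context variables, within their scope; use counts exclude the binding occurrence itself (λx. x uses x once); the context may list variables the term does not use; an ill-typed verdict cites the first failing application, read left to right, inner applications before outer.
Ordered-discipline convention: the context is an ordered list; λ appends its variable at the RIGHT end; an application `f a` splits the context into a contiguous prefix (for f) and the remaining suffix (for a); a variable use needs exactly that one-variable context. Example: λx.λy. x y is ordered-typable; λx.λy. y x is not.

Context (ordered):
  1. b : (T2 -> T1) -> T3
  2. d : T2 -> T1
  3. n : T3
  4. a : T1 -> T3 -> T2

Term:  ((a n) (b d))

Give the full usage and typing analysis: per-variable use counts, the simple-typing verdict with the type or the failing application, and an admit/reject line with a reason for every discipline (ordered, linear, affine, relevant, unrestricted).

variable uses: b: 1×, d: 1×, n: 1×, a: 1×
left-to-right use order: a, n, b, d
typing: ill-typed: argument of type T3 where T1 is required
ordered ✗ (fails simple typing)
linear ✗ (a type mismatch blocks all five)
affine ✗ (the type mismatch rejects it)
relevant ✗ (not simply typable)
unrestricted ✗ (fails simple typing)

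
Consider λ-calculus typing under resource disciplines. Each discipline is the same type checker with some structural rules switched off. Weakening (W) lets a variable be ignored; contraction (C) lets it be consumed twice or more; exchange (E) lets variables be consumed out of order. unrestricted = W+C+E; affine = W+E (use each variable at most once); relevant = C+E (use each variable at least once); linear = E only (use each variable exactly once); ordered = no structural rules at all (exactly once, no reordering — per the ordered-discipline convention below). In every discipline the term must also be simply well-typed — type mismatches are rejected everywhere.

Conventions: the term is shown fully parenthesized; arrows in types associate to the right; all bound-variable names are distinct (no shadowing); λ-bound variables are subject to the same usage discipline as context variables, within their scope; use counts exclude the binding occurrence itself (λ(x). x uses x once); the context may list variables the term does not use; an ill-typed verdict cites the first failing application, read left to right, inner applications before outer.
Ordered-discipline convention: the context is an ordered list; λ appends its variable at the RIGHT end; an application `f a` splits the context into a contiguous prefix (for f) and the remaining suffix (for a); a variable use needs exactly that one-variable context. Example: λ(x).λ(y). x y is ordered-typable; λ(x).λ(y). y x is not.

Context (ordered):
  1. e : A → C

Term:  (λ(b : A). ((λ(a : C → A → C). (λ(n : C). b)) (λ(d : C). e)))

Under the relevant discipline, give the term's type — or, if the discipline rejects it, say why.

not well-typed under relevant — unused: a, n, d — weakening required
usage: e ×1, b [bound] ×1, a [bound] ×0, n [bound] ×0, d [bound] ×0
left-to-right use order: b, e
typing: the term checks, with type A → C → A
per-discipline verdicts: ordered ✗ | linear ✗ | affine ✓ | relevant ✗ | unrestricted ✓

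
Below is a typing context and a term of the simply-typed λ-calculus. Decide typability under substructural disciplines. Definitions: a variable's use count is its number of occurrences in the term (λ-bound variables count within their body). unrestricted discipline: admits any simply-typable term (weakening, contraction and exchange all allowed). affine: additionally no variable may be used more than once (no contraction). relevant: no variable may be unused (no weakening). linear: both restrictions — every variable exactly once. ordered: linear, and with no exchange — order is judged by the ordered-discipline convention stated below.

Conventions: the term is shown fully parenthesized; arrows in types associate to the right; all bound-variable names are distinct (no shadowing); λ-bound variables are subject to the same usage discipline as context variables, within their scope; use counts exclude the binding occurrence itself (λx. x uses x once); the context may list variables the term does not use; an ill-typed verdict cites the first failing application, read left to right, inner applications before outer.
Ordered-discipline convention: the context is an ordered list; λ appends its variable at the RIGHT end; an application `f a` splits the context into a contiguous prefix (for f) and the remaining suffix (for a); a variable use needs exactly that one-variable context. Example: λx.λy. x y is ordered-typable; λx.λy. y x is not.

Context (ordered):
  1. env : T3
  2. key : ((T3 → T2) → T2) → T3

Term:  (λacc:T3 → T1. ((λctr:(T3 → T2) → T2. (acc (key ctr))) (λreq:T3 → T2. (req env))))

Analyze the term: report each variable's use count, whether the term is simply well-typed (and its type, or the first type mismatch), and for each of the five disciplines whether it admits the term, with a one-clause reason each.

variable uses: env ×1; key ×1; acc (bound) ×1; ctr (bound) ×1; req (bound) ×1
order of uses: acc, key, ctr, req, env
typing: the term checks, with type (T3 → T1) → T1
ordered: ✗ — use order acc, key, ctr, req, env needs exchange
linear: ✓ — exactly-once usage across env, key, acc, ctr, req
affine: ✓ — at most one use each (env, key, acc, ctr, req)
relevant: ✓ — none of env, key, acc, ctr, req goes unused
unrestricted: ✓ — well-typed at (T3 → T1) → T1; no restrictions here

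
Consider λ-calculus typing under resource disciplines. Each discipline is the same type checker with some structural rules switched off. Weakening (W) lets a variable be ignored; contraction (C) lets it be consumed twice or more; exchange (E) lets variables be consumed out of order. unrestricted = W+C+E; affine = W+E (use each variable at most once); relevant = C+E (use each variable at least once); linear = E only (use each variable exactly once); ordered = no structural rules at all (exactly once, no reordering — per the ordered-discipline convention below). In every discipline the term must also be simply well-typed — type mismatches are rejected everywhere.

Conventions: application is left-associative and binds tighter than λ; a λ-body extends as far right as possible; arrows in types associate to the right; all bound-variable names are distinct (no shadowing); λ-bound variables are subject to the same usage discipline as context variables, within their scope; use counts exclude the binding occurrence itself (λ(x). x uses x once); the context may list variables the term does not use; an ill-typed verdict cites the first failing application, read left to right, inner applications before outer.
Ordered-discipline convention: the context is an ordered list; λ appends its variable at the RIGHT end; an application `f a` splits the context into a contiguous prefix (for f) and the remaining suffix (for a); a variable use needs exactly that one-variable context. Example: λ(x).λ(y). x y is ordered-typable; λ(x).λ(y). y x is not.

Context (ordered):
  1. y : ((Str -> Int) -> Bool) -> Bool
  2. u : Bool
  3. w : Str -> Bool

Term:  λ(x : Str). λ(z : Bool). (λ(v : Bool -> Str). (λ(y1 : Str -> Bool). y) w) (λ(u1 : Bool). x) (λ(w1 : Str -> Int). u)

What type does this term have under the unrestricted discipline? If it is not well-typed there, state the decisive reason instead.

term : Str -> Bool -> Bool
use counts: y=1, u=1, w=1, x (bound)=1, z (bound)=0, v (bound)=0, y1 (bound)=0, u1 (bound)=0, w1 (bound)=0
uses in reading order: y, w, x, u
typing: ✓ — Str -> Bool -> Bool
summary: ordered ✗; linear ✗; affine ✓; relevant ✗; unrestricted ✓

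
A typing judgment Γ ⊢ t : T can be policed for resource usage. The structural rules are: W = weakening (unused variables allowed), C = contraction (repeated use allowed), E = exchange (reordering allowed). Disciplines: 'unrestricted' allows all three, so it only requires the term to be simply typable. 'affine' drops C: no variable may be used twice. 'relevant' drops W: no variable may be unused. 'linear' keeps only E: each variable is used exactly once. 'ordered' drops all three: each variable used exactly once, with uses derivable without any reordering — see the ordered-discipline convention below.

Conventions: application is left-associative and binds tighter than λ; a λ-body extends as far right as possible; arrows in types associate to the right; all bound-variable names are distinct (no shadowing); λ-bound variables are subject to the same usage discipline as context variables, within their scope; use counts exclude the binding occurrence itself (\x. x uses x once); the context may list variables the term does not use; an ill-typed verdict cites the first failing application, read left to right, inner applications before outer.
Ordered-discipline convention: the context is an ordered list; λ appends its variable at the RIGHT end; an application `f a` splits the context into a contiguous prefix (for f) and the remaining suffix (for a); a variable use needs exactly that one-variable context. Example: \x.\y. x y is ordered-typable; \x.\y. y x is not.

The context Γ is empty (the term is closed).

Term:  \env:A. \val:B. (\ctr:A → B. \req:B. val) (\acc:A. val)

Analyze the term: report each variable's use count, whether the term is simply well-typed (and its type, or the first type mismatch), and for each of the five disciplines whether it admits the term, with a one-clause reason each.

counts: env [bound]: 0; val [bound]: 2; ctr [bound]: 0; req [bound]: 0; acc [bound]: 0
order of uses: val, val
typing: well-typed — term : A → B → B → B
ordered: ✗, repeated use of val ×2; env, ctr, req, acc left unused
linear: ✗, repeated use of val ×2; env, ctr, req, acc left unused
affine: ✗, repeated use of val ×2
relevant: ✗, env, ctr, req, acc left unused
unrestricted: ✓, type-checks (A → B → B → B) and nothing is barred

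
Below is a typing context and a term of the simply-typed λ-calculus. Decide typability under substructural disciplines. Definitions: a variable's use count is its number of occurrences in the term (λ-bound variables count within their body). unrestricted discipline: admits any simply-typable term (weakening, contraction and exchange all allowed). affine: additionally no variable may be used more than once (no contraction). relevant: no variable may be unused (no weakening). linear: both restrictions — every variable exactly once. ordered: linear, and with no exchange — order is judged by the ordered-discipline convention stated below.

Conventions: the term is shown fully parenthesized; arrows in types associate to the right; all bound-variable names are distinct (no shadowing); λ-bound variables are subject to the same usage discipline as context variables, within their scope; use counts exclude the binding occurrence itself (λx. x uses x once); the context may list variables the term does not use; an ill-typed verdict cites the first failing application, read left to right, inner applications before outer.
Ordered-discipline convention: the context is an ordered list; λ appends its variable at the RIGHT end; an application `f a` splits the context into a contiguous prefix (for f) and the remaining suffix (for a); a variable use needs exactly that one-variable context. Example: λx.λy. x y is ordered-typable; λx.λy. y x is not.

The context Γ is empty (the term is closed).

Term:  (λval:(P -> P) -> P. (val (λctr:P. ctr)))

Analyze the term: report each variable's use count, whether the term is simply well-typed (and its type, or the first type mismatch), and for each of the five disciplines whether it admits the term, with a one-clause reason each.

variable uses: val [bound]: 1; ctr [bound]: 1
left-to-right use order: val, ctr
typing: well-typed at ((P -> P) -> P) -> P
ordered: ✓ — one use each (val, ctr); ordered split holds
linear: ✓ — each of val, ctr used exactly once
affine: ✓ — no duplicate uses among val, ctr
relevant: ✓ — val, ctr: all used, weakening unneeded
unrestricted: ✓ — well-typed at ((P -> P) -> P) -> P; no restrictions here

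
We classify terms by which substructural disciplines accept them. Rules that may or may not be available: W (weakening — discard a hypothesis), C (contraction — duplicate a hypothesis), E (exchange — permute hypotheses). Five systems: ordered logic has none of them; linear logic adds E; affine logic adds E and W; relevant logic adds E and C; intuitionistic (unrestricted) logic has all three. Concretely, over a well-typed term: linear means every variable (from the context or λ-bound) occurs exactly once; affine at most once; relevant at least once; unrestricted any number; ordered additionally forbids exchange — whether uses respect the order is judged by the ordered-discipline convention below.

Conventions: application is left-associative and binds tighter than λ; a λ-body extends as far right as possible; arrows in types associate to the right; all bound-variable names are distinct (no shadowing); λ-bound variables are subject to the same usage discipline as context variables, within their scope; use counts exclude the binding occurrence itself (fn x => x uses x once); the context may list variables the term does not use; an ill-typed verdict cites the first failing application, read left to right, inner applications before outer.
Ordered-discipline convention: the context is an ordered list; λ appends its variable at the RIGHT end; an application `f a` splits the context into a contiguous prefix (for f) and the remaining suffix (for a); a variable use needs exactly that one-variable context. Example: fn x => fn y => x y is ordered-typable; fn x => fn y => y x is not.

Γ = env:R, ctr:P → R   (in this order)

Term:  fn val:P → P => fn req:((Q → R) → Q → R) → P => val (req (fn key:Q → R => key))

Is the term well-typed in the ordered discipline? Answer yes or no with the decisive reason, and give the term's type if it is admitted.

no — env, ctr never used (weakening)
variable uses: env: 0, ctr: 0, val [bound]: 1, req [bound]: 1, key [bound]: 1
order of uses: val, req, key
typing: well-typed — term : (P → P) → (((Q → R) → Q → R) → P) → P
per-discipline verdicts: ordered ✗ | linear ✗ | affine ✓ | relevant ✗ | unrestricted ✓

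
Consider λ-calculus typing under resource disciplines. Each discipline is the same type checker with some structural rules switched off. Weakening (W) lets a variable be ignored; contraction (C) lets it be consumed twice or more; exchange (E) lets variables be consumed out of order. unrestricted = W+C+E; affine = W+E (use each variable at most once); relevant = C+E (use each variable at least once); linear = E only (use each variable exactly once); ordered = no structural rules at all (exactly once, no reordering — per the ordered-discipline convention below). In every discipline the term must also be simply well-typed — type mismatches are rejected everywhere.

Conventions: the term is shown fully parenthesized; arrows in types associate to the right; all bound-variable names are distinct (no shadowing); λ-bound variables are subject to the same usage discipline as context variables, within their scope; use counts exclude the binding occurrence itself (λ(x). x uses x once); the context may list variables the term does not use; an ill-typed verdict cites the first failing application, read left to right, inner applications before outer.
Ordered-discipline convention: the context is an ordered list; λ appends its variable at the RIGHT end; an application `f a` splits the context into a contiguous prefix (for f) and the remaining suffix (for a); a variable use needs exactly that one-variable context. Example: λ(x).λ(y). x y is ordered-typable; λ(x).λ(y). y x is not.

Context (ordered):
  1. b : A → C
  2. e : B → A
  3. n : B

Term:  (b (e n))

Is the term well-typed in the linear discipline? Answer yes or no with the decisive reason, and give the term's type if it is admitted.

yes — exactly-once usage across b, e, n; term : C
variable uses: b: 1×; e: 1×; n: 1×
use order (left to right): b, e, n
typing: well-typed — term : C
per-discipline verdicts: ordered ✓; linear ✓; affine ✓; relevant ✓; unrestricted ✓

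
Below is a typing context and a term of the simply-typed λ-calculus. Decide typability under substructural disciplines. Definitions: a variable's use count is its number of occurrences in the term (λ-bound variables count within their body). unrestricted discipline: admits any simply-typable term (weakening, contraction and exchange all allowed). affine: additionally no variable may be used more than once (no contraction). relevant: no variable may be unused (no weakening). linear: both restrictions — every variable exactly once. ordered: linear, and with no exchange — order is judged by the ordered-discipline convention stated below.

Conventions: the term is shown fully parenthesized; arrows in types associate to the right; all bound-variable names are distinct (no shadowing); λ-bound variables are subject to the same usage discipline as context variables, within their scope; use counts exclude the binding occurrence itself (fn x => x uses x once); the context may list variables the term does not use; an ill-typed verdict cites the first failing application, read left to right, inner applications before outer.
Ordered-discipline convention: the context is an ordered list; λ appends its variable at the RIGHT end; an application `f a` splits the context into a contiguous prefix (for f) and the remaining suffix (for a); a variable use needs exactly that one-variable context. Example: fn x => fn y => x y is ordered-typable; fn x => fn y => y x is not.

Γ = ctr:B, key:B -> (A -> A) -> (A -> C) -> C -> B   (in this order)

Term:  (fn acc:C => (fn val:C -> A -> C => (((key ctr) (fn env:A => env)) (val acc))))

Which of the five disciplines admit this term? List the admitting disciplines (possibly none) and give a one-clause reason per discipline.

accepted by: linear, affine, relevant, unrestricted
usage: ctr: 1×, key: 1×, acc (bound): 1×, val (bound): 1×, env (bound): 1×
order of uses: key, ctr, env, val, acc
typing: ✓ — C -> (C -> A -> C) -> C -> B
ordered: ✗ — needs exchange: uses follow key, ctr, env, val, acc
linear: ✓ — each of ctr, key, acc, val, env used exactly once
affine: ✓ — no duplicate uses among ctr, key, acc, val, env
relevant: ✓ — at least one use each (ctr, key, acc, val, env)
unrestricted: ✓ — well-typed at C -> (C -> A -> C) -> C -> B; no restrictions here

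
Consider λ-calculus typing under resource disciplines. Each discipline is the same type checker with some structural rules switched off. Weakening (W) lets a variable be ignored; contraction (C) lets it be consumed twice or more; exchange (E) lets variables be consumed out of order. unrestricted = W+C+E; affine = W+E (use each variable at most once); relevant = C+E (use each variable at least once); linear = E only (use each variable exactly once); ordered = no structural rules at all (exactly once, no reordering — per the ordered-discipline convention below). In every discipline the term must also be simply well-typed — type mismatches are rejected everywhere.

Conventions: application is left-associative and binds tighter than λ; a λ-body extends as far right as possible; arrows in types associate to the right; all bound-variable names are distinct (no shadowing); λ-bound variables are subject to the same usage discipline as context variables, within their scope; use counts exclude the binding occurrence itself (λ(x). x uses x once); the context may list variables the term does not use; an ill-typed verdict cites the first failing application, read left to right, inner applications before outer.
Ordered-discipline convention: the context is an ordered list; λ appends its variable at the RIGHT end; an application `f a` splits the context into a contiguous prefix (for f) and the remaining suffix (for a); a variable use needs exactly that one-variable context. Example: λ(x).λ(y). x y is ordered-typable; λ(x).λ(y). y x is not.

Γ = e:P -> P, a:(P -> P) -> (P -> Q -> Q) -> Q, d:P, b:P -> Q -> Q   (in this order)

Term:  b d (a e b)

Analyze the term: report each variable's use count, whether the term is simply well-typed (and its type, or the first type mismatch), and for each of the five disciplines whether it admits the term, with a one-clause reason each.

use counts: e=1; a=1; d=1; b=2
uses in reading order: b, d, a, e, b
typing: ✓ — Q
ordered: ✗ — repeated use of b ×2
linear: ✗ — repeated use of b ×2
affine: ✗ — repeated use of b ×2
relevant: ✓ — at least one use each (e, a, d, b)
unrestricted: ✓ — type-checks (Q) and nothing is barred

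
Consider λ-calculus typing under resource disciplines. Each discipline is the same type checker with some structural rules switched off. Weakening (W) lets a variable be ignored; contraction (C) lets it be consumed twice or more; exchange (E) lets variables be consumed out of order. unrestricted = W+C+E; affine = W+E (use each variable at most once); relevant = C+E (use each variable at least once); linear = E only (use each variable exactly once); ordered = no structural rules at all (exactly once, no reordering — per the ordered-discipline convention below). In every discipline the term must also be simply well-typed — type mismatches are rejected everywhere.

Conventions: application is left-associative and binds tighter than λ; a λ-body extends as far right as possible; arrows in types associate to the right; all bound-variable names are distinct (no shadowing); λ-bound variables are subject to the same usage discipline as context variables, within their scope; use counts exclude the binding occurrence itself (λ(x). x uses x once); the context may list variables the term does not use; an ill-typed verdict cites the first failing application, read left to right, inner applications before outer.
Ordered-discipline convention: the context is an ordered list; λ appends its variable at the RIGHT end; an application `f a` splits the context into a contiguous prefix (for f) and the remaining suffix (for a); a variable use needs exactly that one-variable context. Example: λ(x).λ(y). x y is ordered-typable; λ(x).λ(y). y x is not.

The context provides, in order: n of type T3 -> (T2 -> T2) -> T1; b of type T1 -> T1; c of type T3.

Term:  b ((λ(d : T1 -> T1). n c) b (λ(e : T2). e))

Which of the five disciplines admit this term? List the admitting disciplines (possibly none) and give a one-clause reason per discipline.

admitted in: unrestricted
counts: n=1, b=2, c=1, d (bound)=0, e (bound)=1
uses in reading order: b, n, c, b, e
typing: well-typed at T1
ordered: ✗, b ×2 used more than once (contraction); d never used (weakening)
linear: ✗, b ×2 used more than once (contraction); d never used (weakening)
affine: ✗, b ×2 used more than once (contraction)
relevant: ✗, d never used (weakening)
unrestricted: ✓, typability at T1 is all that's needed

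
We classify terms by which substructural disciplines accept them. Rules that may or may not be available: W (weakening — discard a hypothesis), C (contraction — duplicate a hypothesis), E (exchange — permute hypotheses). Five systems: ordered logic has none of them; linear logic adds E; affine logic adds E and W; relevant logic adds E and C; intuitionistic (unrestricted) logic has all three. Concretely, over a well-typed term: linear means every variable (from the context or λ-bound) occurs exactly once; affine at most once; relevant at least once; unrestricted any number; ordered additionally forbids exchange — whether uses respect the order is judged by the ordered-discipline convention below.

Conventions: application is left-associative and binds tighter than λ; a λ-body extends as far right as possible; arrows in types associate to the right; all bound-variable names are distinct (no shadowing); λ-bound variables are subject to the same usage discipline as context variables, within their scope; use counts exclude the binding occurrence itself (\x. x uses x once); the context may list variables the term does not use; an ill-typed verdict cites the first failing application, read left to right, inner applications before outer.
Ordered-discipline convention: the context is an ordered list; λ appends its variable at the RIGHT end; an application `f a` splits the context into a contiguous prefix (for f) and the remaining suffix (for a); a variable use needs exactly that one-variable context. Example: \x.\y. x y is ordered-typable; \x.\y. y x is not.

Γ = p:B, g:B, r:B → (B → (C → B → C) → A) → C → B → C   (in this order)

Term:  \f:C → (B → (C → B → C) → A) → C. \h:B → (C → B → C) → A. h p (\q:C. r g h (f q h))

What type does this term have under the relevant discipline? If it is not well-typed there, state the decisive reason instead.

term : (C → (B → (C → B → C) → A) → C) → (B → (C → B → C) → A) → A
usage: p: 1; g: 1; r: 1; f [bound]: 1; h [bound]: 3; q [bound]: 1
uses in reading order: h, p, r, g, h, f, q, h
typing: well-typed at (C → (B → (C → B → C) → A) → C) → (B → (C → B → C) → A) → A
across the five disciplines: ordered ✗; linear ✗; affine ✗; relevant ✓; unrestricted ✓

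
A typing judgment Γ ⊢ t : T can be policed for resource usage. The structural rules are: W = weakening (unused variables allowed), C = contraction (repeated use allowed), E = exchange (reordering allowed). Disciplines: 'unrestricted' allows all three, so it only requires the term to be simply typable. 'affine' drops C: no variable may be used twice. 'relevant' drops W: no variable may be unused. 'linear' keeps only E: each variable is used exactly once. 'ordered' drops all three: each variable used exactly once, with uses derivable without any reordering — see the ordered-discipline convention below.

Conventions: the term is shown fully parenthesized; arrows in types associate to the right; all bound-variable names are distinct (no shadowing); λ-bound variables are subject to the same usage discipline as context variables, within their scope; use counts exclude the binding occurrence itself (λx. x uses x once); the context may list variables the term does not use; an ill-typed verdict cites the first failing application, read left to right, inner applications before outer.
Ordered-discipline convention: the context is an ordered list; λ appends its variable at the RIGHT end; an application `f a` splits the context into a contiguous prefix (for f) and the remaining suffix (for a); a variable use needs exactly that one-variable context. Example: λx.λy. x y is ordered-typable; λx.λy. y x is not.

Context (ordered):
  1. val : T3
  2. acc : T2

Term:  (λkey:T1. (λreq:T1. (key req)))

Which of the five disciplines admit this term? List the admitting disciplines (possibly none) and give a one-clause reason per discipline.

accepted by: none
use counts: val: 0, acc: 0, key [bound]: 1, req [bound]: 1
left-to-right use order: key, req
typing: ill-typed: non-arrow in function slot: T1
ordered: ✗, a type mismatch blocks all five
linear: ✗, the type mismatch rejects it
affine: ✗, not simply typable
relevant: ✗, fails simple typing
unrestricted: ✗, a type mismatch blocks all five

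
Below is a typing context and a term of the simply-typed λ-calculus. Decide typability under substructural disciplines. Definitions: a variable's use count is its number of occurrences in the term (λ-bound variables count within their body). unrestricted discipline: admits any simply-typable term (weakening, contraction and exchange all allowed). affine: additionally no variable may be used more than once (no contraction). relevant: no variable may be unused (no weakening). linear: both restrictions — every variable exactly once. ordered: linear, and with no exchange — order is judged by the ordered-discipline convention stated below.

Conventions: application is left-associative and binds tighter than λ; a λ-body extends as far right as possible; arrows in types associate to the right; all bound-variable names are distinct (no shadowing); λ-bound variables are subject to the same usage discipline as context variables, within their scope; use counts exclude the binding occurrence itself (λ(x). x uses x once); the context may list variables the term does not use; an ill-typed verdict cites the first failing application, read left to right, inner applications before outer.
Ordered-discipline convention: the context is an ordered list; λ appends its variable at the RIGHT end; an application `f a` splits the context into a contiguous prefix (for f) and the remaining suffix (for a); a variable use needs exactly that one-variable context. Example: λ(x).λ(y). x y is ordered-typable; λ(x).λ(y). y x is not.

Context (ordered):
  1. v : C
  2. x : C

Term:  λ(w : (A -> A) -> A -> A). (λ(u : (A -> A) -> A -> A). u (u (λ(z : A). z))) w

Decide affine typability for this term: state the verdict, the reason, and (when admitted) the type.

no — repeated use of u ×2
use counts: v=0, x=0, w [bound]=1, u [bound]=2, z [bound]=1
use order (left to right): u, u, z, w
typing: the term checks, with type ((A -> A) -> A -> A) -> A -> A
summary: ordered ✗ · linear ✗ · affine ✗ · relevant ✗ · unrestricted ✓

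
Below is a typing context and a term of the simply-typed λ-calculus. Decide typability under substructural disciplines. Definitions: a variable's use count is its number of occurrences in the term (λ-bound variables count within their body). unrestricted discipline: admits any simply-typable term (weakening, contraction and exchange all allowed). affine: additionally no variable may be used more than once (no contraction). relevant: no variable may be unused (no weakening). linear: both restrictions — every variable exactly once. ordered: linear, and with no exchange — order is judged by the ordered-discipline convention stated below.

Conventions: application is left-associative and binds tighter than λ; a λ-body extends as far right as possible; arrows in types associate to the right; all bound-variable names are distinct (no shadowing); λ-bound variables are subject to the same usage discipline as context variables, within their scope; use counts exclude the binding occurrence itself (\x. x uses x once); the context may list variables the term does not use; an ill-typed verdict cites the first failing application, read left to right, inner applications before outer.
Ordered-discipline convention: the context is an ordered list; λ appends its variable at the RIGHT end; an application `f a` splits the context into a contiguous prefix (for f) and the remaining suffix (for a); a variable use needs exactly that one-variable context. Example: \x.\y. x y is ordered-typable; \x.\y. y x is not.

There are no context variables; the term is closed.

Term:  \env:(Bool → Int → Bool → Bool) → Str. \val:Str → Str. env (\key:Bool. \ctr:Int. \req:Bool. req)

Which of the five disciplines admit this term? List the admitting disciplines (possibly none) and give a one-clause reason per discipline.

admitting disciplines: affine, unrestricted
usage: env [bound]: 1; val [bound]: 0; key [bound]: 0; ctr [bound]: 0; req [bound]: 1
use order (left to right): env, req
typing: well-typed — term : ((Bool → Int → Bool → Bool) → Str) → (Str → Str) → Str
ordered ✗ (needs weakening: val, key, ctr unused)
linear ✗ (needs weakening: val, key, ctr unused)
affine ✓ (none of env, val, key, ctr, req used more than once)
relevant ✗ (needs weakening: val, key, ctr unused)
unrestricted ✓ (typability at ((Bool → Int → Bool → Bool) → Str) → (Str → Str) → Str is all that's needed)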